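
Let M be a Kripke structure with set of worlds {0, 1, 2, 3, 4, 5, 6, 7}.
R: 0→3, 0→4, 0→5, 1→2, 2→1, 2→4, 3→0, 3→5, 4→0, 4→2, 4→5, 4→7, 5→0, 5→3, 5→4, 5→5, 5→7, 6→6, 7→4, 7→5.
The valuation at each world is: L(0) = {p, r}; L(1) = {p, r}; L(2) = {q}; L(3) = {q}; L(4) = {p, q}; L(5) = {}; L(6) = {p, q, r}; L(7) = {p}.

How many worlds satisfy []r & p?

1

Recall that []ψ holds at a world iff ψ holds at every accessible world, and <>ψ holds iff ψ holds at some accessible world.
Let φ = []r & p. Evaluate φ at each world:
  0 (successors {3, 4, 5}): φ is false.
  1 (successors {2}): φ is false.
  2 (successors {1, 4}): φ is false.
  3 (successors {0, 5}): φ is false.
  4 (successors {0, 2, 5, 7}): φ is false.
  5 (successors {0, 3, 4, 5, 7}): φ is false.
  6 (successors {6}): φ is true.
  7 (successors {4, 5}): φ is false.
For instance, at 1:
  At 1: []r is false, p is true, so []r & p is false.
    At 1: []r requires r at every successor {2}.
      r fails at 2, so []r is false at 1.
Satisfying worlds: {6}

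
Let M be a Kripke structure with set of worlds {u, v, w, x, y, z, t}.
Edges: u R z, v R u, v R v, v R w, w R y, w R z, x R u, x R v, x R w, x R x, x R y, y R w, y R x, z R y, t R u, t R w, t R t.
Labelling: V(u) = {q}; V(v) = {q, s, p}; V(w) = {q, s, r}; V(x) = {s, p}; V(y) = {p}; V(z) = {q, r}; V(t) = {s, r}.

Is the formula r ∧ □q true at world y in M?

No

At y: r is false, □q is false, so r ∧ □q is false.
  At y: □q requires q at every successor {w, x}.
    q fails at x, so □q is false at y.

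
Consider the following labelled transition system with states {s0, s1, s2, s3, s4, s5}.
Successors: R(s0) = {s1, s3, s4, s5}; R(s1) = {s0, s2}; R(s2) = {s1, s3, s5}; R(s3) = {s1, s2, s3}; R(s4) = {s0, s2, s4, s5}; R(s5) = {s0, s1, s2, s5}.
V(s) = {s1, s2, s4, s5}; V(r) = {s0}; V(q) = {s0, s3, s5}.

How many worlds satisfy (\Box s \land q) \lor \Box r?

Recall that \Box ψ holds at a world iff ψ holds at every accessible world, and \Diamond ψ holds iff ψ holds at some accessible world.
Let φ = (\Box s \land q) \lor \Box r. Evaluate φ at each world:
  s0 (successors {s1, s3, s4, s5}): φ is false.
  s1 (successors {s0, s2}): φ is false.
  s2 (successors {s1, s3, s5}): φ is false.
  s3 (successors {s1, s2, s3}): φ is false.
  s4 (successors {s0, s2, s4, s5}): φ is false.
  s5 (successors {s0, s1, s2, s5}): φ is false.
For instance, at s4:
  At s4: \Box s \land q is false, \Box r is false, so (\Box s \land q) \lor \Box r is false.
    At s4: \Box s is false, q is false, so \Box s \land q is false.
      At s4: \Box s requires s at every successor {s0, s2, s4, s5}.
        s fails at s0, so \Box s is false at s4.
    At s4: \Box r requires r at every successor {s0, s2, s4, s5}.
      r fails at s2, so \Box r is false at s4.
Satisfying worlds: none.

0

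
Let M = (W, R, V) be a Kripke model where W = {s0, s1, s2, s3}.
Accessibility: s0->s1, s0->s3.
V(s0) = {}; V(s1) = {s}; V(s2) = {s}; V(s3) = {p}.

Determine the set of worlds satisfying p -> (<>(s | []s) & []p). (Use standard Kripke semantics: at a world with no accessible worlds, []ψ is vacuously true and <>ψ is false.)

Recall that []ψ holds at a world iff ψ holds at every accessible world, and <>ψ holds iff ψ holds at some accessible world.
Let φ = p -> (<>(s | []s) & []p). Evaluate φ at each world:
  s0 (successors {s1, s3}): φ is true.
  s1 (successors ∅): φ is true.
  s2 (successors ∅): φ is true.
  s3 (successors ∅): φ is false.
For instance, at s0:
  At s0: p is false, <>(s | []s) & []p is false, so p -> (<>(s | []s) & []p) is true.
    At s0: <>(s | []s) is true, []p is false, so <>(s | []s) & []p is false.
      At s0: <>(s | []s) requires s | []s at some successor in {s1, s3}.
        s | []s holds at s1, so <>(s | []s) is true at s0.
      At s0: []p requires p at every successor {s1, s3}.
        p fails at s1, so []p is false at s0.
Satisfying worlds: {s0, s1, s2}

s0, s1, s2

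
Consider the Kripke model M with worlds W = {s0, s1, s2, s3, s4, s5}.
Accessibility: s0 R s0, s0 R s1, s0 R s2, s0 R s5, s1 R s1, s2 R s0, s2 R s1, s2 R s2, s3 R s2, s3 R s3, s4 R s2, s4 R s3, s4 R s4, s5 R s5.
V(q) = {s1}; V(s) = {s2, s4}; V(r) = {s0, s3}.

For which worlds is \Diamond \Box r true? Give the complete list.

Recall that \Box ψ holds at a world iff ψ holds at every accessible world, and \Diamond ψ holds iff ψ holds at some accessible world.
Let φ = \Diamond \Box r. Evaluate φ at each world:
  s0 (successors {s0, s1, s2, s5}): φ is false.
  s1 (successors {s1}): φ is false.
  s2 (successors {s0, s1, s2}): φ is false.
  s3 (successors {s2, s3}): φ is false.
  s4 (successors {s2, s3, s4}): φ is false.
  s5 (successors {s5}): φ is false.
For instance, at s2:
  At s2: \Diamond \Box r requires \Box r at some successor in {s0, s1, s2}.
    At s0: \Box r is false.
    At s1: \Box r is false.
    At s2: \Box r is false.
  So \Diamond \Box r is false at s2.
Satisfying worlds: none.

none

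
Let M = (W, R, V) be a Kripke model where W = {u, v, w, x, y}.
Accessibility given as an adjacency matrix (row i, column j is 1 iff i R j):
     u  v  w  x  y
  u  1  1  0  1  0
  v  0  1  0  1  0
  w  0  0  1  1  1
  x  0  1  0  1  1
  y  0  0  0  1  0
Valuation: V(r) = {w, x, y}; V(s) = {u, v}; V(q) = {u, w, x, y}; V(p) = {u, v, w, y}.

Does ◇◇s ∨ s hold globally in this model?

Yes

Let φ = ◇◇s ∨ s. Evaluate φ at each world:
  u (successors {u, v, x}): φ is true.
  v (successors {v, x}): φ is true.
  w (successors {w, x, y}): φ is true.
  x (successors {v, x, y}): φ is true.
  y (successors {x}): φ is true.
For instance, at x:
  At x: ◇◇s is true, s is false, so ◇◇s ∨ s is true.
    At x: ◇◇s requires ◇s at some successor in {v, x, y}.
      ◇s holds at v, so ◇◇s is true at x.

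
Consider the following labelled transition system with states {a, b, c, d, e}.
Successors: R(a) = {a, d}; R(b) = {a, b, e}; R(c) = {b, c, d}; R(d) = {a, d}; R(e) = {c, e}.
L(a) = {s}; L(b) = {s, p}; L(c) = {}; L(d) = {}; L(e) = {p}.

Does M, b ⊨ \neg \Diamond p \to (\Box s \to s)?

Yes

At b: \neg \Diamond p is false, \Box s \to s is true, so \neg \Diamond p \to (\Box s \to s) is true.
  At b: \Diamond p is true, so \neg \Diamond p is false.
    At b: \Diamond p requires p at some successor in {a, b, e}.
      p holds at b, so \Diamond p is true at b.
  At b: \Box s is false, s is true, so \Box s \to s is true.
    At b: \Box s requires s at every successor {a, b, e}.
      s fails at e, so \Box s is false at b.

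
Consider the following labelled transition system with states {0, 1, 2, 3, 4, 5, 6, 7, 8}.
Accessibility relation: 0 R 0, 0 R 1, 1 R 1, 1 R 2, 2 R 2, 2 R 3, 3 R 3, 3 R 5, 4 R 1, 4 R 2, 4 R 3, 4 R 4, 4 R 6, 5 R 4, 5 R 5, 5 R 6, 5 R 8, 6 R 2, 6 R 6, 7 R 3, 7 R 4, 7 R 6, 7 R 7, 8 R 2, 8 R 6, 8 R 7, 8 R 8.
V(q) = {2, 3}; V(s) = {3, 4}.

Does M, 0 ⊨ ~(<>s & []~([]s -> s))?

At 0: <>s & []~([]s -> s) is false, so ~(<>s & []~([]s -> s)) is true.
  At 0: <>s is false, []~([]s -> s) is false, so <>s & []~([]s -> s) is false.
    At 0: <>s requires s at some successor in {0, 1}.
      At 0: s is false.
      At 1: s is false.
    So <>s is false at 0.
    At 0: []~([]s -> s) requires ~([]s -> s) at every successor {0, 1}.
      ~([]s -> s) fails at 0, so []~([]s -> s) is false at 0.

Yes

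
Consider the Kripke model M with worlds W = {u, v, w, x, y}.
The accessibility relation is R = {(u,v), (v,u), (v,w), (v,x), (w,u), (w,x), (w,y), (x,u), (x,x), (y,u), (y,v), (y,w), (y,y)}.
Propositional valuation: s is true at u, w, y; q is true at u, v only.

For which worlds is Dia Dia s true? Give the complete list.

Recall that Dia ψ holds at a world iff ψ holds at some accessible world.
Let φ = Dia Dia s. Evaluate φ at each world:
  u (successors {v}): φ is true.
  v (successors {u, w, x}): φ is true.
  w (successors {u, x, y}): φ is true.
  x (successors {u, x}): φ is true.
  y (successors {u, v, w, y}): φ is true.
For instance, at y:
  At y: Dia Dia s requires Dia s at some successor in {u, v, w, y}.
    Dia s holds at v, so Dia Dia s is true at y.
      At v: Dia s requires s at some successor in {u, w, x}.
        s holds at u, so Dia s is true at v.
Satisfying worlds: {u, v, w, x, y}

u, v, w, x, y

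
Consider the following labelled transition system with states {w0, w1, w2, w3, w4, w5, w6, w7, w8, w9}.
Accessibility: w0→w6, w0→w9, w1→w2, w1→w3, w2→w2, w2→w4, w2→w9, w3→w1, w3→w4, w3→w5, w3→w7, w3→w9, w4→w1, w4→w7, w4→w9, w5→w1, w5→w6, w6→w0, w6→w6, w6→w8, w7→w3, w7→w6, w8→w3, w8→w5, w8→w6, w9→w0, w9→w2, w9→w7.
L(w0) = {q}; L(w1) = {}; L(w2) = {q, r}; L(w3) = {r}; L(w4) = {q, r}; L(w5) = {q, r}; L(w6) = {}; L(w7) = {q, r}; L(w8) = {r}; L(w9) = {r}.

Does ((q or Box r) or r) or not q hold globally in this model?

Let φ = ((q or Box r) or r) or not q. Evaluate φ at each world:
  w0 (successors {w6, w9}): φ is true.
  w1 (successors {w2, w3}): φ is true.
  w2 (successors {w2, w4, w9}): φ is true.
  w3 (successors {w1, w4, w5, w7, w9}): φ is true.
  w4 (successors {w1, w7, w9}): φ is true.
  w5 (successors {w1, w6}): φ is true.
  w6 (successors {w0, w6, w8}): φ is true.
  w7 (successors {w3, w6}): φ is true.
  w8 (successors {w3, w5, w6}): φ is true.
  w9 (successors {w0, w2, w7}): φ is true.
For instance, at w1:
  At w1: (q or Box r) or r is true, not q is true, so ((q or Box r) or r) or not q is true.
    At w1: q or Box r is true, r is false, so (q or Box r) or r is true.
      At w1: q is false, Box r is true, so q or Box r is true.

Yes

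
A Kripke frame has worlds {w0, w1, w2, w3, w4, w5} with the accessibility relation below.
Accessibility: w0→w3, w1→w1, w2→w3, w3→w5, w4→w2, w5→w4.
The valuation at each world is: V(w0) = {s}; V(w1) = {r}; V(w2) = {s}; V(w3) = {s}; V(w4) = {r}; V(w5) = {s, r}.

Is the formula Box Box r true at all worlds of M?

Let φ = Box Box r. Evaluate φ at each world:
  w0 (successors {w3}): φ is true.
  w1 (successors {w1}): φ is true.
  w2 (successors {w3}): φ is true.
  w3 (successors {w5}): φ is true.
  w4 (successors {w2}): φ is false.
  w5 (successors {w4}): φ is false.
Detail at w4 (counterexample):
  At w4: Box Box r requires Box r at every successor {w2}.
    Box r fails at w2, so Box Box r is false at w4.
      At w2: Box r requires r at every successor {w3}.
        r fails at w3, so Box r is false at w2.

No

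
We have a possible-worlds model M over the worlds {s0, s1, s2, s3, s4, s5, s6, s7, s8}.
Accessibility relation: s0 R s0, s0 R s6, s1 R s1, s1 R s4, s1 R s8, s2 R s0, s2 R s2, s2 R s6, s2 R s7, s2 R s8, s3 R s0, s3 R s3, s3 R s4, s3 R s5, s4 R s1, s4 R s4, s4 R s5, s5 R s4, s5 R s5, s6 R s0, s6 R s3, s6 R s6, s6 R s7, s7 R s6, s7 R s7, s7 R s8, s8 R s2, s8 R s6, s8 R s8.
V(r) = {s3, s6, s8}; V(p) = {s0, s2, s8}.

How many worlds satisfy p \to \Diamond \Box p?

Let φ = p \to \Diamond \Box p. Evaluate φ at each world:
  s0 (successors {s0, s6}): φ is false.
  s1 (successors {s1, s4, s8}): φ is true.
  s2 (successors {s0, s2, s6, s7, s8}): φ is false.
  s3 (successors {s0, s3, s4, s5}): φ is true.
  s4 (successors {s1, s4, s5}): φ is true.
  s5 (successors {s4, s5}): φ is true.
  s6 (successors {s0, s3, s6, s7}): φ is true.
  s7 (successors {s6, s7, s8}): φ is true.
  s8 (successors {s2, s6, s8}): φ is false.
For instance, at s7:
  At s7: p is false, \Diamond \Box p is false, so p \to \Diamond \Box p is true.
    At s7: \Diamond \Box p requires \Box p at some successor in {s6, s7, s8}.
      At s6: \Box p is false.
      At s7: \Box p is false.
      At s8: \Box p is false.
    So \Diamond \Box p is false at s7.
Satisfying worlds: {s1, s3, s4, s5, s6, s7}

6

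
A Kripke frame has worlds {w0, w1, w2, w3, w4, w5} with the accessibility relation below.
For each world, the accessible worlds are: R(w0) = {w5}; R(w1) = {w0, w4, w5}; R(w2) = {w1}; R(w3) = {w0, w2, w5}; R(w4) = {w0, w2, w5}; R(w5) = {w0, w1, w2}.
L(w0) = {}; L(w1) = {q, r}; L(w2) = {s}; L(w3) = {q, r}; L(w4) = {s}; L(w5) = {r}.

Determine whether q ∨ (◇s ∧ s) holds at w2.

No

Recall that ◇ψ holds at a world iff ψ holds at some accessible world.
At w2: q is false, ◇s ∧ s is false, so q ∨ (◇s ∧ s) is false.
  At w2: ◇s is false, s is true, so ◇s ∧ s is false.
    At w2: ◇s requires s at some successor in {w1}.
      At w1: s is false.
    So ◇s is false at w2.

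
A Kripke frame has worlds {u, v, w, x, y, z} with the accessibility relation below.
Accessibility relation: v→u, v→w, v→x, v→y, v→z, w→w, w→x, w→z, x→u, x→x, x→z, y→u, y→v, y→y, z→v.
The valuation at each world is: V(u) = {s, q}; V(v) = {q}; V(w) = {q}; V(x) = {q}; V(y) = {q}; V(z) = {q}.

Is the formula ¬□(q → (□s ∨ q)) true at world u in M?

No

At u: □(q → (□s ∨ q)) is true, so ¬□(q → (□s ∨ q)) is false.
  At u: no accessible worlds, so □(q → (□s ∨ q)) holds vacuously.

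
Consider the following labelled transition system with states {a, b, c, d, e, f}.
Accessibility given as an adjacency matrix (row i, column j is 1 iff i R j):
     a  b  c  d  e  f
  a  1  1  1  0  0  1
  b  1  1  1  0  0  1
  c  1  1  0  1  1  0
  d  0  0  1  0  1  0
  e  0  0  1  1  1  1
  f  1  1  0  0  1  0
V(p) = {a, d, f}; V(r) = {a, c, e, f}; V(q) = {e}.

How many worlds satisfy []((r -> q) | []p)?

0

Recall that []ψ holds at a world iff ψ holds at every accessible world, and <>ψ holds iff ψ holds at some accessible world.
Let φ = []((r -> q) | []p). Evaluate φ at each world:
  a (successors {a, b, c, f}): φ is false.
  b (successors {a, b, c, f}): φ is false.
  c (successors {a, b, d, e}): φ is false.
  d (successors {c, e}): φ is false.
  e (successors {c, d, e, f}): φ is false.
  f (successors {a, b, e}): φ is false.
For instance, at d:
  At d: []((r -> q) | []p) requires (r -> q) | []p at every successor {c, e}.
    (r -> q) | []p fails at c, so []((r -> q) | []p) is false at d.
      At c: r -> q is false, []p is false, so (r -> q) | []p is false.
Satisfying worlds: none.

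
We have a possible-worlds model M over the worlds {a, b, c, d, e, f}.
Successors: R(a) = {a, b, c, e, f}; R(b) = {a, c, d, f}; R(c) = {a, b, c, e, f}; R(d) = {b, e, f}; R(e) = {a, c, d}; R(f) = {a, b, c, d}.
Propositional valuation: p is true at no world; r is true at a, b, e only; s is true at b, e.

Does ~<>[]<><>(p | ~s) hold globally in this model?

No

Recall that []ψ holds at a world iff ψ holds at every accessible world, and <>ψ holds iff ψ holds at some accessible world.
Let φ = ~<>[]<><>(p | ~s). Evaluate φ at each world:
  a (successors {a, b, c, e, f}): φ is false.
  b (successors {a, c, d, f}): φ is false.
  c (successors {a, b, c, e, f}): φ is false.
  d (successors {b, e, f}): φ is false.
  e (successors {a, c, d}): φ is false.
  f (successors {a, b, c, d}): φ is false.
Detail at a (counterexample):
  At a: <>[]<><>(p | ~s) is true, so ~<>[]<><>(p | ~s) is false.
    At a: <>[]<><>(p | ~s) requires []<><>(p | ~s) at some successor in {a, b, c, e, f}.
      []<><>(p | ~s) holds at a, so <>[]<><>(p | ~s) is true at a.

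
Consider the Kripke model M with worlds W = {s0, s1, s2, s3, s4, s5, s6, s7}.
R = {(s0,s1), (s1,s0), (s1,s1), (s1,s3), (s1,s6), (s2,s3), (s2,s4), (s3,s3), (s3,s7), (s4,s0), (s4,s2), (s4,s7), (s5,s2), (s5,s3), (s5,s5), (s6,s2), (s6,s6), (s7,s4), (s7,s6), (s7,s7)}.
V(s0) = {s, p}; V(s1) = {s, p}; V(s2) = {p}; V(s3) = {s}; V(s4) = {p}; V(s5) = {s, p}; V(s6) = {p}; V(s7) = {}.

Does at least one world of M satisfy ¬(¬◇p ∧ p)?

Yes

Let φ = ¬(¬◇p ∧ p). Evaluate φ at each world:
  s0 (successors {s1}): φ is true.
  s1 (successors {s0, s1, s3, s6}): φ is true.
  s2 (successors {s3, s4}): φ is true.
  s3 (successors {s3, s7}): φ is true.
  s4 (successors {s0, s2, s7}): φ is true.
  s5 (successors {s2, s3, s5}): φ is true.
  s6 (successors {s2, s6}): φ is true.
  s7 (successors {s4, s6, s7}): φ is true.
Detail at s0 (witness):
  At s0: ¬◇p ∧ p is false, so ¬(¬◇p ∧ p) is true.
    At s0: ¬◇p is false, p is true, so ¬◇p ∧ p is false.
      At s0: ◇p is true, so ¬◇p is false.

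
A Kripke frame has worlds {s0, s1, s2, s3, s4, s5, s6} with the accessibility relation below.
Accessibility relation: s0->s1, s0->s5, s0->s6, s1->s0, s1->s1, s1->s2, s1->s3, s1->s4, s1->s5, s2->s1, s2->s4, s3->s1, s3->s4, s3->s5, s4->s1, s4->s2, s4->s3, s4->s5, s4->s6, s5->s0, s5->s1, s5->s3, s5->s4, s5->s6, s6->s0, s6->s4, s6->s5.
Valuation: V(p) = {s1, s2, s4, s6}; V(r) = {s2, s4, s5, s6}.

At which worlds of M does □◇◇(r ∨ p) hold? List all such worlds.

Recall that □ψ holds at a world iff ψ holds at every accessible world, and ◇ψ holds iff ψ holds at some accessible world.
Let φ = □◇◇(r ∨ p). Evaluate φ at each world:
  s0 (successors {s1, s5, s6}): φ is true.
  s1 (successors {s0, s1, s2, s3, s4, s5}): φ is true.
  s2 (successors {s1, s4}): φ is true.
  s3 (successors {s1, s4, s5}): φ is true.
  s4 (successors {s1, s2, s3, s5, s6}): φ is true.
  s5 (successors {s0, s1, s3, s4, s6}): φ is true.
  s6 (successors {s0, s4, s5}): φ is true.
For instance, at s4:
  At s4: □◇◇(r ∨ p) requires ◇◇(r ∨ p) at every successor {s1, s2, s3, s5, s6}.
    At s1: ◇◇(r ∨ p) is true.
    At s2: ◇◇(r ∨ p) is true.
    At s3: ◇◇(r ∨ p) is true.
    At s5: ◇◇(r ∨ p) is true.
    At s6: ◇◇(r ∨ p) is true.
  So □◇◇(r ∨ p) is true at s4.
Satisfying worlds: {s0, s1, s2, s3, s4, s5, s6}

s0, s1, s2, s3, s4, s5, s6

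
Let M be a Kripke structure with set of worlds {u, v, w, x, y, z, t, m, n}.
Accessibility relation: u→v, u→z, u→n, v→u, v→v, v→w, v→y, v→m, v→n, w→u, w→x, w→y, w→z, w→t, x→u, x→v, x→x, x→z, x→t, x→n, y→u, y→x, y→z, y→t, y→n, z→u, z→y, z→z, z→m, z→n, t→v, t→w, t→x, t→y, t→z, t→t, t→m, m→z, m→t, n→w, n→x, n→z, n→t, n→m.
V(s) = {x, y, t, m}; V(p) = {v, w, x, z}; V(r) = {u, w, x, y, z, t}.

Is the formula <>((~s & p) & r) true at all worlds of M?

Yes

Let φ = <>((~s & p) & r). Evaluate φ at each world:
  u (successors {v, z, n}): φ is true.
  v (successors {u, v, w, y, m, n}): φ is true.
  w (successors {u, x, y, z, t}): φ is true.
  x (successors {u, v, x, z, t, n}): φ is true.
  y (successors {u, x, z, t, n}): φ is true.
  z (successors {u, y, z, m, n}): φ is true.
  t (successors {v, w, x, y, z, t, m}): φ is true.
  m (successors {z, t}): φ is true.
  n (successors {w, x, z, t, m}): φ is true.
For instance, at n:
  At n: <>((~s & p) & r) requires (~s & p) & r at some successor in {w, x, z, t, m}.
    (~s & p) & r holds at w, so <>((~s & p) & r) is true at n.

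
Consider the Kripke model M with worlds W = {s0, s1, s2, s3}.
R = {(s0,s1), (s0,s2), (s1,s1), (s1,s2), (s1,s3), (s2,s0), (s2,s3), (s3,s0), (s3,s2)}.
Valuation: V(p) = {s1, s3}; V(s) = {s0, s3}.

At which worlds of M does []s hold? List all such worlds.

s2

Recall that []ψ holds at a world iff ψ holds at every accessible world, and <>ψ holds iff ψ holds at some accessible world.
Let φ = []s. Evaluate φ at each world:
  s0 (successors {s1, s2}): φ is false.
  s1 (successors {s1, s2, s3}): φ is false.
  s2 (successors {s0, s3}): φ is true.
  s3 (successors {s0, s2}): φ is false.
For instance, at s0:
  At s0: []s requires s at every successor {s1, s2}.
    s fails at s1, so []s is false at s0.
Satisfying worlds: {s2}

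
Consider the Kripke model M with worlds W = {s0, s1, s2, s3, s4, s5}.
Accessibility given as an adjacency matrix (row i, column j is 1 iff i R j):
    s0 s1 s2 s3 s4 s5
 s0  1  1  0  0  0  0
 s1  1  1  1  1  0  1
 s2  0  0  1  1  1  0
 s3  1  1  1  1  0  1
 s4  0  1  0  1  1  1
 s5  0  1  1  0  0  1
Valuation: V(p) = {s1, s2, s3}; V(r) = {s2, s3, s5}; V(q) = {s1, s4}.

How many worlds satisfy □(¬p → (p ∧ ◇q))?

0

Let φ = □(¬p → (p ∧ ◇q)). Evaluate φ at each world:
  s0 (successors {s0, s1}): φ is false.
  s1 (successors {s0, s1, s2, s3, s5}): φ is false.
  s2 (successors {s2, s3, s4}): φ is false.
  s3 (successors {s0, s1, s2, s3, s5}): φ is false.
  s4 (successors {s1, s3, s4, s5}): φ is false.
  s5 (successors {s1, s2, s5}): φ is false.
For instance, at s2:
  At s2: □(¬p → (p ∧ ◇q)) requires ¬p → (p ∧ ◇q) at every successor {s2, s3, s4}.
    ¬p → (p ∧ ◇q) fails at s4, so □(¬p → (p ∧ ◇q)) is false at s2.
      At s4: ¬p is true, p ∧ ◇q is false, so ¬p → (p ∧ ◇q) is false.
Satisfying worlds: none.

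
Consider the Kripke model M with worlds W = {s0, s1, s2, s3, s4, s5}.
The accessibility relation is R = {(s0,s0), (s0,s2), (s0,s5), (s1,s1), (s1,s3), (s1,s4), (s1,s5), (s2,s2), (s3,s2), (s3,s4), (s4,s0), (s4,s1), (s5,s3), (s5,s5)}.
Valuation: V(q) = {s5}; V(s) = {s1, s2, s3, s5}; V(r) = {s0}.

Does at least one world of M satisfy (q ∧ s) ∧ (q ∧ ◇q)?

Let φ = (q ∧ s) ∧ (q ∧ ◇q). Evaluate φ at each world:
  s0 (successors {s0, s2, s5}): φ is false.
  s1 (successors {s1, s3, s4, s5}): φ is false.
  s2 (successors {s2}): φ is false.
  s3 (successors {s2, s4}): φ is false.
  s4 (successors {s0, s1}): φ is false.
  s5 (successors {s3, s5}): φ is true.
Detail at s5 (witness):
  At s5: q ∧ s is true, q ∧ ◇q is true, so (q ∧ s) ∧ (q ∧ ◇q) is true.
    At s5: q is true, ◇q is true, so q ∧ ◇q is true.
      At s5: ◇q requires q at some successor in {s3, s5}.
        q holds at s5, so ◇q is true at s5.

Yes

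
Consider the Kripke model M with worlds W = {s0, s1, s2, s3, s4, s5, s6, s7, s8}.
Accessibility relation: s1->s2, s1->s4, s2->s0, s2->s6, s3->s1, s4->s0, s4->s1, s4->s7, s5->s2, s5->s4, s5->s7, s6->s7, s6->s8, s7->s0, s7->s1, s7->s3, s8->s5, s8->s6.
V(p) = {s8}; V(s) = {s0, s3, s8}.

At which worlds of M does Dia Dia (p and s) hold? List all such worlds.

s2, s8

Let φ = Dia Dia (p and s). Evaluate φ at each world:
  s0 (successors ∅): φ is false.
  s1 (successors {s2, s4}): φ is false.
  s2 (successors {s0, s6}): φ is true.
  s3 (successors {s1}): φ is false.
  s4 (successors {s0, s1, s7}): φ is false.
  s5 (successors {s2, s4, s7}): φ is false.
  s6 (successors {s7, s8}): φ is false.
  s7 (successors {s0, s1, s3}): φ is false.
  s8 (successors {s5, s6}): φ is true.
For instance, at s7:
  At s7: Dia Dia (p and s) requires Dia (p and s) at some successor in {s0, s1, s3}.
    At s0: Dia (p and s) is false.
    At s1: Dia (p and s) is false.
    At s3: Dia (p and s) is false.
  So Dia Dia (p and s) is false at s7.
Satisfying worlds: {s2, s8}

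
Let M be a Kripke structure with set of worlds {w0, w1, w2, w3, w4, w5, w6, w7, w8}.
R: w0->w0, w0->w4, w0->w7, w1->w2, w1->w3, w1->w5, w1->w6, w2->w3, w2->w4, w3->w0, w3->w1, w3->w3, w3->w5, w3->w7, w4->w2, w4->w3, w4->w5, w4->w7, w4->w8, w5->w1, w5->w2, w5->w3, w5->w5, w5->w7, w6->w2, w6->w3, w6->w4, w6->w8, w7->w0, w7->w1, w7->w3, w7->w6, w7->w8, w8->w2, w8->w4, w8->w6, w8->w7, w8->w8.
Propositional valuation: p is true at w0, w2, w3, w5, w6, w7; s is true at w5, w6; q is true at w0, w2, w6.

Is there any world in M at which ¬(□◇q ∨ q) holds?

Yes

Let φ = ¬(□◇q ∨ q). Evaluate φ at each world:
  w0 (successors {w0, w4, w7}): φ is false.
  w1 (successors {w2, w3, w5, w6}): φ is true.
  w2 (successors {w3, w4}): φ is false.
  w3 (successors {w0, w1, w3, w5, w7}): φ is false.
  w4 (successors {w2, w3, w5, w7, w8}): φ is true.
  w5 (successors {w1, w2, w3, w5, w7}): φ is true.
  w6 (successors {w2, w3, w4, w8}): φ is false.
  w7 (successors {w0, w1, w3, w6, w8}): φ is false.
  w8 (successors {w2, w4, w6, w7, w8}): φ is true.
Detail at w1 (witness):
  At w1: □◇q ∨ q is false, so ¬(□◇q ∨ q) is true.
    At w1: □◇q is false, q is false, so □◇q ∨ q is false.
      At w1: □◇q requires ◇q at every successor {w2, w3, w5, w6}.
        ◇q fails at w2, so □◇q is false at w1.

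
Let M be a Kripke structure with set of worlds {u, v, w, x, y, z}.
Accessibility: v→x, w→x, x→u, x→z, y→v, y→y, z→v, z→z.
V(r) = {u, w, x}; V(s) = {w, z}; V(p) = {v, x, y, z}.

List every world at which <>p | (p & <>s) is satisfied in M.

v, w, x, y, z

Let φ = <>p | (p & <>s). Evaluate φ at each world:
  u (successors ∅): φ is false.
  v (successors {x}): φ is true.
  w (successors {x}): φ is true.
  x (successors {u, z}): φ is true.
  y (successors {v, y}): φ is true.
  z (successors {v, z}): φ is true.
For instance, at w:
  At w: <>p is true, p & <>s is false, so <>p | (p & <>s) is true.
    At w: <>p requires p at some successor in {x}.
      p holds at x, so <>p is true at w.
    At w: p is false, <>s is false, so p & <>s is false.
      At w: <>s requires s at some successor in {x}.
        At x: s is false.
      So <>s is false at w.
Satisfying worlds: {v, w, x, y, z}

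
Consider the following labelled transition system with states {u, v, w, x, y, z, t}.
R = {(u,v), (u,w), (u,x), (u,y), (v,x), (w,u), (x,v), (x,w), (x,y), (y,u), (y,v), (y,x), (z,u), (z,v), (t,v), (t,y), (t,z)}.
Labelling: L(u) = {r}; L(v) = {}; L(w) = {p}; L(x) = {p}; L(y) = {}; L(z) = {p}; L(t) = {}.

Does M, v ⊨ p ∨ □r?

No

Recall that □ψ holds at a world iff ψ holds at every accessible world, and ◇ψ holds iff ψ holds at some accessible world.
At v: p is false, □r is false, so p ∨ □r is false.
  At v: □r requires r at every successor {x}.
    r fails at x, so □r is false at v.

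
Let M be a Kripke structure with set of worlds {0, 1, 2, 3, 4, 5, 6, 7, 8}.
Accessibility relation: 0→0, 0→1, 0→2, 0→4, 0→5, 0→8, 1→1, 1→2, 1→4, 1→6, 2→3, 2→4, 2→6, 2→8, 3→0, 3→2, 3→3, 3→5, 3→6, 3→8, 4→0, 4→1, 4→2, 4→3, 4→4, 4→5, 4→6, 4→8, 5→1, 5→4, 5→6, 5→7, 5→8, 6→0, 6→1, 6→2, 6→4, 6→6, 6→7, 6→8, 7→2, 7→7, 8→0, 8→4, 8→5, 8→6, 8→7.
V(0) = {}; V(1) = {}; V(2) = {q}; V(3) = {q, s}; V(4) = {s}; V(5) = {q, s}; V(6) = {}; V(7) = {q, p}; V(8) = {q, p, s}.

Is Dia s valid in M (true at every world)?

Let φ = Dia s. Evaluate φ at each world:
  0 (successors {0, 1, 2, 4, 5, 8}): φ is true.
  1 (successors {1, 2, 4, 6}): φ is true.
  2 (successors {3, 4, 6, 8}): φ is true.
  3 (successors {0, 2, 3, 5, 6, 8}): φ is true.
  4 (successors {0, 1, 2, 3, 4, 5, 6, 8}): φ is true.
  5 (successors {1, 4, 6, 7, 8}): φ is true.
  6 (successors {0, 1, 2, 4, 6, 7, 8}): φ is true.
  7 (successors {2, 7}): φ is false.
  8 (successors {0, 4, 5, 6, 7}): φ is true.
Detail at 7 (counterexample):
  At 7: Dia s requires s at some successor in {2, 7}.
    At 2: s is false.
    At 7: s is false.
  So Dia s is false at 7.

No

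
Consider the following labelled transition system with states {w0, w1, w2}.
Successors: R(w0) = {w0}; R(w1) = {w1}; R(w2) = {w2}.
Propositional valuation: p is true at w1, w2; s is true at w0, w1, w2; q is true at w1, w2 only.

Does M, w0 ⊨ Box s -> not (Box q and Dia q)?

At w0: Box s is true, not (Box q and Dia q) is true, so Box s -> not (Box q and Dia q) is true.
  At w0: Box s requires s at every successor {w0}.
    At w0: s is true.
  So Box s is true at w0.
  At w0: Box q and Dia q is false, so not (Box q and Dia q) is true.
    At w0: Box q is false, Dia q is false, so Box q and Dia q is false.
      At w0: Box q requires q at every successor {w0}.
        q fails at w0, so Box q is false at w0.
      At w0: Dia q requires q at some successor in {w0}.
        At w0: q is false.
      So Dia q is false at w0.

Yes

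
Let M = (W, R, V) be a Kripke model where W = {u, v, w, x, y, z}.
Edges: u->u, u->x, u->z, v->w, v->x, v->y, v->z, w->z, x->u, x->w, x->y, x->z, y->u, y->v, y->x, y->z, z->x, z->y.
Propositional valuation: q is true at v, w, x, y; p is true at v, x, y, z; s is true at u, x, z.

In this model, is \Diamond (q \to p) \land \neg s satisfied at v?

At v: \Diamond (q \to p) is true, \neg s is true, so \Diamond (q \to p) \land \neg s is true.
  At v: \Diamond (q \to p) requires q \to p at some successor in {w, x, y, z}.
    q \to p holds at x, so \Diamond (q \to p) is true at v.

Yes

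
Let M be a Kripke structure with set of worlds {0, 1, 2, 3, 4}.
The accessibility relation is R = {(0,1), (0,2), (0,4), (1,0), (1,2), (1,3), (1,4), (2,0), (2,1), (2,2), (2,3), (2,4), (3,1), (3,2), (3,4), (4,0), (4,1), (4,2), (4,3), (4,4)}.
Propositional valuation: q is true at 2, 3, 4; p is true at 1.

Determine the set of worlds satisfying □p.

none

Let φ = □p. Evaluate φ at each world:
  0 (successors {1, 2, 4}): φ is false.
  1 (successors {0, 2, 3, 4}): φ is false.
  2 (successors {0, 1, 2, 3, 4}): φ is false.
  3 (successors {1, 2, 4}): φ is false.
  4 (successors {0, 1, 2, 3, 4}): φ is false.
For instance, at 2:
  At 2: □p requires p at every successor {0, 1, 2, 3, 4}.
    p fails at 0, so □p is false at 2.
Satisfying worlds: none.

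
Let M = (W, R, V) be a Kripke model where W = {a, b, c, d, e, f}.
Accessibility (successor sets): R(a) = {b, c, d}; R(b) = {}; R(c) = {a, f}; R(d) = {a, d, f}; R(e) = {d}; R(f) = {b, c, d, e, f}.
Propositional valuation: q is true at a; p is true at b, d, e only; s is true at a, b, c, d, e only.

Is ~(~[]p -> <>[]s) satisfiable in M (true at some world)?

No

Recall that []ψ holds at a world iff ψ holds at every accessible world, and <>ψ holds iff ψ holds at some accessible world.
Let φ = ~(~[]p -> <>[]s). Evaluate φ at each world:
  a (successors {b, c, d}): φ is false.
  b (successors ∅): φ is false.
  c (successors {a, f}): φ is false.
  d (successors {a, d, f}): φ is false.
  e (successors {d}): φ is false.
  f (successors {b, c, d, e, f}): φ is false.
For instance, at f:
  At f: ~[]p -> <>[]s is true, so ~(~[]p -> <>[]s) is false.
    At f: ~[]p is true, <>[]s is true, so ~[]p -> <>[]s is true.
      At f: []p is false, so ~[]p is true.
      At f: <>[]s requires []s at some successor in {b, c, d, e, f}.
        []s holds at b, so <>[]s is true at f.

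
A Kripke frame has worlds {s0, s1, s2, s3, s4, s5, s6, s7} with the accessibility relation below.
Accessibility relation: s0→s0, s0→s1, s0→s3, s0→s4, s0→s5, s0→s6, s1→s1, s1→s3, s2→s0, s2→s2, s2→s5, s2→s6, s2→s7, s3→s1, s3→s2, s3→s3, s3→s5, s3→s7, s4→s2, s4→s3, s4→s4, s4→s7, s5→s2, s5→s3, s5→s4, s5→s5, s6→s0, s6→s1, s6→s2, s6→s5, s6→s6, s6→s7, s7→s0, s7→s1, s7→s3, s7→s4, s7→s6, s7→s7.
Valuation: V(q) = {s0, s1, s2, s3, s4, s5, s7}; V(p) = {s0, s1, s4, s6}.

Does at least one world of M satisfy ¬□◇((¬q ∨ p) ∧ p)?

No

Recall that □ψ holds at a world iff ψ holds at every accessible world, and ◇ψ holds iff ψ holds at some accessible world.
Let φ = ¬□◇((¬q ∨ p) ∧ p). Evaluate φ at each world:
  s0 (successors {s0, s1, s3, s4, s5, s6}): φ is false.
  s1 (successors {s1, s3}): φ is false.
  s2 (successors {s0, s2, s5, s6, s7}): φ is false.
  s3 (successors {s1, s2, s3, s5, s7}): φ is false.
  s4 (successors {s2, s3, s4, s7}): φ is false.
  s5 (successors {s2, s3, s4, s5}): φ is false.
  s6 (successors {s0, s1, s2, s5, s6, s7}): φ is false.
  s7 (successors {s0, s1, s3, s4, s6, s7}): φ is false.
For instance, at s6:
  At s6: □◇((¬q ∨ p) ∧ p) is true, so ¬□◇((¬q ∨ p) ∧ p) is false.
    At s6: □◇((¬q ∨ p) ∧ p) requires ◇((¬q ∨ p) ∧ p) at every successor {s0, s1, s2, s5, s6, s7}.
      At s0: ◇((¬q ∨ p) ∧ p) is true.
      At s1: ◇((¬q ∨ p) ∧ p) is true.
      At s2: ◇((¬q ∨ p) ∧ p) is true.
      At s5: ◇((¬q ∨ p) ∧ p) is true.
      At s6: ◇((¬q ∨ p) ∧ p) is true.
      At s7: ◇((¬q ∨ p) ∧ p) is true.
    So □◇((¬q ∨ p) ∧ p) is true at s6.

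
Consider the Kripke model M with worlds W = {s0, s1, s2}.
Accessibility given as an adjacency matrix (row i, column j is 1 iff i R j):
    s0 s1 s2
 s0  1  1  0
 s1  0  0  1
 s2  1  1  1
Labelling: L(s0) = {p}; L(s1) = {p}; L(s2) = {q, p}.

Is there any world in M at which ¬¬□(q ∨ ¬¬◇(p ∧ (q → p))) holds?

Recall that □ψ holds at a world iff ψ holds at every accessible world, and ◇ψ holds iff ψ holds at some accessible world.
Let φ = ¬¬□(q ∨ ¬¬◇(p ∧ (q → p))). Evaluate φ at each world:
  s0 (successors {s0, s1}): φ is true.
  s1 (successors {s2}): φ is true.
  s2 (successors {s0, s1, s2}): φ is true.
Detail at s0 (witness):
  At s0: ¬□(q ∨ ¬¬◇(p ∧ (q → p))) is false, so ¬¬□(q ∨ ¬¬◇(p ∧ (q → p))) is true.
    At s0: □(q ∨ ¬¬◇(p ∧ (q → p))) is true, so ¬□(q ∨ ¬¬◇(p ∧ (q → p))) is false.
      At s0: □(q ∨ ¬¬◇(p ∧ (q → p))) requires q ∨ ¬¬◇(p ∧ (q → p)) at every successor {s0, s1}.
        At s0: q ∨ ¬¬◇(p ∧ (q → p)) is true.
        At s1: q ∨ ¬¬◇(p ∧ (q → p)) is true.
      So □(q ∨ ¬¬◇(p ∧ (q → p))) is true at s0.

Yes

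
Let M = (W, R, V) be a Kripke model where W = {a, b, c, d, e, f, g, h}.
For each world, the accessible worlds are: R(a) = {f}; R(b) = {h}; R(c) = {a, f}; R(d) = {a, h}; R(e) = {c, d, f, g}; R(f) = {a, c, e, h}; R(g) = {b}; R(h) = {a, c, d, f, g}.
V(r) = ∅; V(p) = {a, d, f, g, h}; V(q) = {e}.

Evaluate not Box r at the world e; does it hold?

Recall that Box ψ holds at a world iff ψ holds at every accessible world, and Dia ψ holds iff ψ holds at some accessible world.
At e: Box r is false, so not Box r is true.
  At e: Box r requires r at every successor {c, d, f, g}.
    r fails at c, so Box r is false at e.

Yes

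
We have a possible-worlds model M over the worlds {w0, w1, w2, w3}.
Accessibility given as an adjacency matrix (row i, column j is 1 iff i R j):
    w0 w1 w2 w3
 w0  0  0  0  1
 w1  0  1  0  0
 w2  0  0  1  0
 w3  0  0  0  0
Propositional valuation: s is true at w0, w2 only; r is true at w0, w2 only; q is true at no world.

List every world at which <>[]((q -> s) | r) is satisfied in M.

Let φ = <>[]((q -> s) | r). Evaluate φ at each world:
  w0 (successors {w3}): φ is true.
  w1 (successors {w1}): φ is true.
  w2 (successors {w2}): φ is true.
  w3 (successors ∅): φ is false.
For instance, at w2:
  At w2: <>[]((q -> s) | r) requires []((q -> s) | r) at some successor in {w2}.
    []((q -> s) | r) holds at w2, so <>[]((q -> s) | r) is true at w2.
      At w2: []((q -> s) | r) requires (q -> s) | r at every successor {w2}.
        At w2: (q -> s) | r is true.
      So []((q -> s) | r) is true at w2.
Satisfying worlds: {w0, w1, w2}

w0, w1, w2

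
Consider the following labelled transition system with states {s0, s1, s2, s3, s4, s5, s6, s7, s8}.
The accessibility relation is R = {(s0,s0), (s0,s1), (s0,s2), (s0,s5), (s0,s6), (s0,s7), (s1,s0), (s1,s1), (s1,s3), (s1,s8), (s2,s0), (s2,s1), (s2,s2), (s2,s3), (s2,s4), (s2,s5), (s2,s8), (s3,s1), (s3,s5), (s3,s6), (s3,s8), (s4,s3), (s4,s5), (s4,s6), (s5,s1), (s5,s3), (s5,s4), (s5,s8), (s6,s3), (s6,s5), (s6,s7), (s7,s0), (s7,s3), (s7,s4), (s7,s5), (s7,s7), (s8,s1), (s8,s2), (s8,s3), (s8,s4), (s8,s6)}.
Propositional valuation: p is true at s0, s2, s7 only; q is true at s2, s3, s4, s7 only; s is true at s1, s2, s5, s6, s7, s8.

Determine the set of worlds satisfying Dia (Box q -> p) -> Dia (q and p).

Let φ = Dia (Box q -> p) -> Dia (q and p). Evaluate φ at each world:
  s0 (successors {s0, s1, s2, s5, s6, s7}): φ is true.
  s1 (successors {s0, s1, s3, s8}): φ is false.
  s2 (successors {s0, s1, s2, s3, s4, s5, s8}): φ is true.
  s3 (successors {s1, s5, s6, s8}): φ is false.
  s4 (successors {s3, s5, s6}): φ is false.
  s5 (successors {s1, s3, s4, s8}): φ is false.
  s6 (successors {s3, s5, s7}): φ is true.
  s7 (successors {s0, s3, s4, s5, s7}): φ is true.
  s8 (successors {s1, s2, s3, s4, s6}): φ is true.
For instance, at s4:
  At s4: Dia (Box q -> p) is true, Dia (q and p) is false, so Dia (Box q -> p) -> Dia (q and p) is false.
    At s4: Dia (Box q -> p) requires Box q -> p at some successor in {s3, s5, s6}.
      Box q -> p holds at s3, so Dia (Box q -> p) is true at s4.
    At s4: Dia (q and p) requires q and p at some successor in {s3, s5, s6}.
      At s3: q and p is false.
      At s5: q and p is false.
      At s6: q and p is false.
    So Dia (q and p) is false at s4.
Satisfying worlds: {s0, s2, s6, s7, s8}

s0, s2, s6, s7, s8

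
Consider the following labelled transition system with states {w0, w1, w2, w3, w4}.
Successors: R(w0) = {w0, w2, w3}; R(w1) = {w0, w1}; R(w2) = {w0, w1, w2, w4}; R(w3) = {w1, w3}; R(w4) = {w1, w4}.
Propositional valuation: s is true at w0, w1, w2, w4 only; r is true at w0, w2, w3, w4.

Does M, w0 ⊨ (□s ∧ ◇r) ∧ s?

Recall that □ψ holds at a world iff ψ holds at every accessible world, and ◇ψ holds iff ψ holds at some accessible world.
At w0: □s ∧ ◇r is false, s is true, so (□s ∧ ◇r) ∧ s is false.
  At w0: □s is false, ◇r is true, so □s ∧ ◇r is false.
    At w0: □s requires s at every successor {w0, w2, w3}.
      s fails at w3, so □s is false at w0.
    At w0: ◇r requires r at some successor in {w0, w2, w3}.
      r holds at w0, so ◇r is true at w0.

No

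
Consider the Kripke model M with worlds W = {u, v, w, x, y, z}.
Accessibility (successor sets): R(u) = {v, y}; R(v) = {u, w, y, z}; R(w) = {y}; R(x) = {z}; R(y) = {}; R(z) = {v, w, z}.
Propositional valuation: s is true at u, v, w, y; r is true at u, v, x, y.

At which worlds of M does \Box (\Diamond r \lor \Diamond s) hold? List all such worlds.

Let φ = \Box (\Diamond r \lor \Diamond s). Evaluate φ at each world:
  u (successors {v, y}): φ is false.
  v (successors {u, w, y, z}): φ is false.
  w (successors {y}): φ is false.
  x (successors {z}): φ is true.
  y (successors ∅): φ is true.
  z (successors {v, w, z}): φ is true.
For instance, at v:
  At v: \Box (\Diamond r \lor \Diamond s) requires \Diamond r \lor \Diamond s at every successor {u, w, y, z}.
    \Diamond r \lor \Diamond s fails at y, so \Box (\Diamond r \lor \Diamond s) is false at v.
      At y: \Diamond r is false, \Diamond s is false, so \Diamond r \lor \Diamond s is false.
Satisfying worlds: {x, y, z}

x, y, z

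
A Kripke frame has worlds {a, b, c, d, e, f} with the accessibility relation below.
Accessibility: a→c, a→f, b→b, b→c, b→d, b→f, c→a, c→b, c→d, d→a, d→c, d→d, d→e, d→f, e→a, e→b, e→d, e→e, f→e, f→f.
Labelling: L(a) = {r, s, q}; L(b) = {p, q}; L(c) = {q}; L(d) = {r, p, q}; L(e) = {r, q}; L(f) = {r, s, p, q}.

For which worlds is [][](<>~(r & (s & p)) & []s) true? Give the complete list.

Recall that []ψ holds at a world iff ψ holds at every accessible world, and <>ψ holds iff ψ holds at some accessible world.
Let φ = [][](<>~(r & (s & p)) & []s). Evaluate φ at each world:
  a (successors {c, f}): φ is false.
  b (successors {b, c, d, f}): φ is false.
  c (successors {a, b, d}): φ is false.
  d (successors {a, c, d, e, f}): φ is false.
  e (successors {a, b, d, e}): φ is false.
  f (successors {e, f}): φ is false.
For instance, at d:
  At d: [][](<>~(r & (s & p)) & []s) requires [](<>~(r & (s & p)) & []s) at every successor {a, c, d, e, f}.
    [](<>~(r & (s & p)) & []s) fails at a, so [][](<>~(r & (s & p)) & []s) is false at d.
      At a: [](<>~(r & (s & p)) & []s) requires <>~(r & (s & p)) & []s at every successor {c, f}.
        <>~(r & (s & p)) & []s fails at c, so [](<>~(r & (s & p)) & []s) is false at a.
Satisfying worlds: none.

none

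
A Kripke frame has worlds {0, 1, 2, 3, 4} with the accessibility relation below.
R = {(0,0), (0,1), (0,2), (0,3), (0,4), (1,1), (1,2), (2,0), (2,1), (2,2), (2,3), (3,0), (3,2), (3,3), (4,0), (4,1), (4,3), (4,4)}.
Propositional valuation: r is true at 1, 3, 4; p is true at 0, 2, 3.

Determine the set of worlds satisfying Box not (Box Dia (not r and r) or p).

none

Recall that Box ψ holds at a world iff ψ holds at every accessible world, and Dia ψ holds iff ψ holds at some accessible world.
Let φ = Box not (Box Dia (not r and r) or p). Evaluate φ at each world:
  0 (successors {0, 1, 2, 3, 4}): φ is false.
  1 (successors {1, 2}): φ is false.
  2 (successors {0, 1, 2, 3}): φ is false.
  3 (successors {0, 2, 3}): φ is false.
  4 (successors {0, 1, 3, 4}): φ is false.
For instance, at 1:
  At 1: Box not (Box Dia (not r and r) or p) requires not (Box Dia (not r and r) or p) at every successor {1, 2}.
    not (Box Dia (not r and r) or p) fails at 2, so Box not (Box Dia (not r and r) or p) is false at 1.
      At 2: Box Dia (not r and r) or p is true, so not (Box Dia (not r and r) or p) is false.
Satisfying worlds: none.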